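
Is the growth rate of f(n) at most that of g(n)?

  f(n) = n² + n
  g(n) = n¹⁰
True

f(n) = n² + n is O(n²), and g(n) = n¹⁰ is O(n¹⁰).
Since O(n²) ⊆ O(n¹⁰) (f grows no faster than g), f(n) = O(g(n)) is true.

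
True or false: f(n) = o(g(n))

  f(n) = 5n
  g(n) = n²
True

f(n) = 5n is O(n), and g(n) = n² is O(n²).
Since O(n) grows strictly slower than O(n²), f(n) = o(g(n)) is true.
This means lim(n→∞) f(n)/g(n) = 0.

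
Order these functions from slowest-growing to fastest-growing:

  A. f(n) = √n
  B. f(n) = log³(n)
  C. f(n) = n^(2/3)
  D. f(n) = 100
D < B < A < C

Comparing growth rates:
D = 100 is O(1)
B = log³(n) is O(log³ n)
A = √n is O(√n)
C = n^(2/3) is O(n^(2/3))

Therefore, the order from slowest to fastest is: D < B < A < C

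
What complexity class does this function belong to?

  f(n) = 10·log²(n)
O(log² n)

The dominant term in 10·log²(n) is 10·log²(n), which is Θ(log² n).
Constants are absorbed, so the tightest bound is O(log² n).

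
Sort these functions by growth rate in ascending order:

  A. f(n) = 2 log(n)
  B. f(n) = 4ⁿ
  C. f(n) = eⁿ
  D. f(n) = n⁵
A < D < C < B

Comparing growth rates:
A = 2 log(n) is O(log n)
D = n⁵ is O(n⁵)
C = eⁿ is O(eⁿ)
B = 4ⁿ is O(4ⁿ)

Therefore, the order from slowest to fastest is: A < D < C < B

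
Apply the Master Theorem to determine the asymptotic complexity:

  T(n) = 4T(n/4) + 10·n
Θ(n log n)

Master Theorem: a = 4, b = 4, f(n) = 10·n.
Compute the critical exponent d = log₄(4) = 1.
Compare f(n) = Θ(n) against n^d:
  k = 1 = d, so f(n) = Θ(n^d) — Case 2.
  Work is balanced across levels: T(n) = Θ(n^d log n) = Θ(n log n).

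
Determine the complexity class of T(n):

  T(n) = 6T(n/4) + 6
Θ(n^log₄(6))

Master Theorem: a = 6, b = 4, f(n) = 6.
Compute the critical exponent d = log₄(6) = 1.292.
Compare f(n) = Θ(1) against n^d:
  k = 0 < d = 1.292, so f(n) = O(n^(d-ε)) — Case 1.
  The recursion cost dominates: T(n) = Θ(n^d) = Θ(n^log₄(6)).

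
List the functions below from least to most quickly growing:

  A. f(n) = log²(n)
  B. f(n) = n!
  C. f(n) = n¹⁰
A < C < B

Comparing growth rates:
A = log²(n) is O(log² n)
C = n¹⁰ is O(n¹⁰)
B = n! is O(n!)

Therefore, the order from slowest to fastest is: A < C < B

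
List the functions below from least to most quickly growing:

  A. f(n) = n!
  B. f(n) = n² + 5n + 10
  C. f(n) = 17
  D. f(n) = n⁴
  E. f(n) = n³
C < B < E < D < A

Comparing growth rates:
C = 17 is O(1)
B = n² + 5n + 10 is O(n²)
E = n³ is O(n³)
D = n⁴ is O(n⁴)
A = n! is O(n!)

Therefore, the order from slowest to fastest is: C < B < E < D < A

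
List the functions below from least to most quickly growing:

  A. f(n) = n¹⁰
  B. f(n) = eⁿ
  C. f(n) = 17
C < A < B

Comparing growth rates:
C = 17 is O(1)
A = n¹⁰ is O(n¹⁰)
B = eⁿ is O(eⁿ)

Therefore, the order from slowest to fastest is: C < A < B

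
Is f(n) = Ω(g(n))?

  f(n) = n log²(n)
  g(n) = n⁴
False

f(n) = n log²(n) is O(n log² n), and g(n) = n⁴ is O(n⁴).
Since O(n log² n) grows slower than O(n⁴), f(n) = Ω(g(n)) is false.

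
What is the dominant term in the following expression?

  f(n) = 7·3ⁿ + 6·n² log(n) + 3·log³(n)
7·3ⁿ

Looking at each term:
  - 7·3ⁿ is O(3ⁿ)
  - 6·n² log(n) is O(n² log n)
  - 3·log³(n) is O(log³ n)

The term 7·3ⁿ (O(3ⁿ)) grows fastest and dominates all others.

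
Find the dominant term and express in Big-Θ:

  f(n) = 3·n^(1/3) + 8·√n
Θ(√n)

Order the terms by growth rate: 3·n^(1/3) ≺ 8·√n.
The fastest-growing term 8·√n dominates as n → ∞; dropping its constant factor gives Θ(√n).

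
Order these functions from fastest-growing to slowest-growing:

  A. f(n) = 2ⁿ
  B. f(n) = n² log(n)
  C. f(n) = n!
C > A > B

Comparing growth rates:
C = n! is O(n!)
A = 2ⁿ is O(2ⁿ)
B = n² log(n) is O(n² log n)

Therefore, the order from fastest to slowest is: C > A > B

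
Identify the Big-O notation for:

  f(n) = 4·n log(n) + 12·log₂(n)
O(n log n)

The dominant term in 4·n log(n) + 12·log₂(n) is 4·n log(n), which is Θ(n log n).
Lower-order terms (12·log₂(n)) are asymptotically negligible.
Constants are absorbed, so the tightest bound is O(n log n).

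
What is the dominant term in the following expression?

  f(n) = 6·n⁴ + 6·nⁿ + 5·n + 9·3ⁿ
6·nⁿ

Looking at each term:
  - 6·n⁴ is O(n⁴)
  - 6·nⁿ is O(nⁿ)
  - 5·n is O(n)
  - 9·3ⁿ is O(3ⁿ)

The term 6·nⁿ (O(nⁿ)) grows fastest and dominates all others.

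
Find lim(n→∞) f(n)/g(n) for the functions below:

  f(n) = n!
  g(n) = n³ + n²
∞

Since n! (O(n!)) grows faster than n³ + n² (O(n³)),
the ratio f(n)/g(n) → ∞ as n → ∞.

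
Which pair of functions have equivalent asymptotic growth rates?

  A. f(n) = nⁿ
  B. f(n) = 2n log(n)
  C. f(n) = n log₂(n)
B and C

Examining each function:
  A. nⁿ is O(nⁿ)
  B. 2n log(n) is O(n log n)
  C. n log₂(n) is O(n log n)

Functions B and C both have the same complexity class.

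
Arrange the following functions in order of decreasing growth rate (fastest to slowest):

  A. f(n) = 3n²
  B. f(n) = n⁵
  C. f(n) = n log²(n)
B > A > C

Comparing growth rates:
B = n⁵ is O(n⁵)
A = 3n² is O(n²)
C = n log²(n) is O(n log² n)

Therefore, the order from fastest to slowest is: B > A > C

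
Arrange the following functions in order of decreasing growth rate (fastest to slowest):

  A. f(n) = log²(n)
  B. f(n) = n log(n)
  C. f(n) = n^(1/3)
B > C > A

Comparing growth rates:
B = n log(n) is O(n log n)
C = n^(1/3) is O(n^(1/3))
A = log²(n) is O(log² n)

Therefore, the order from fastest to slowest is: B > C > A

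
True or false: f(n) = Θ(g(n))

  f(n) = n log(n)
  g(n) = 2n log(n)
True

f(n) = n log(n) and g(n) = 2n log(n) are both O(n log n).
Since they have the same asymptotic growth rate, f(n) = Θ(g(n)) is true.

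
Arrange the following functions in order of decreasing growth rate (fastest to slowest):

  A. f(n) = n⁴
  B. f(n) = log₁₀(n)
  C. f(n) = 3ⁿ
C > A > B

Comparing growth rates:
C = 3ⁿ is O(3ⁿ)
A = n⁴ is O(n⁴)
B = log₁₀(n) is O(log n)

Therefore, the order from fastest to slowest is: C > A > B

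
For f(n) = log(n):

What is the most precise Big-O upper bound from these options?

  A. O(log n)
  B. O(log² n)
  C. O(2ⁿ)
A

f(n) = log(n) is O(log n).
All listed options are valid Big-O bounds (upper bounds),
but O(log n) is the tightest (smallest valid bound).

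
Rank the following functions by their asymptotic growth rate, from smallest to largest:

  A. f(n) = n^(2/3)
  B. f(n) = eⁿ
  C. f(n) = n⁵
A < C < B

Comparing growth rates:
A = n^(2/3) is O(n^(2/3))
C = n⁵ is O(n⁵)
B = eⁿ is O(eⁿ)

Therefore, the order from slowest to fastest is: A < C < B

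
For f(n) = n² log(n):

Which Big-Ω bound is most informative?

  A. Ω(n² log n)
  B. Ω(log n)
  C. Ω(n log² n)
A

f(n) = n² log(n) is Ω(n² log n).
All listed options are valid Big-Ω bounds (lower bounds),
but Ω(n² log n) is the tightest (largest valid bound).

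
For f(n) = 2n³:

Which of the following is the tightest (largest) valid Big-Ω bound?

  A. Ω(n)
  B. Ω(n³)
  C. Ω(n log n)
B

f(n) = 2n³ is Ω(n³).
All listed options are valid Big-Ω bounds (lower bounds),
but Ω(n³) is the tightest (largest valid bound).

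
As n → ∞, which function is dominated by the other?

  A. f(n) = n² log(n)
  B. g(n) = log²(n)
B

f(n) = n² log(n) is O(n² log n), while g(n) = log²(n) is O(log² n).
Since O(log² n) grows slower than O(n² log n), g(n) is dominated.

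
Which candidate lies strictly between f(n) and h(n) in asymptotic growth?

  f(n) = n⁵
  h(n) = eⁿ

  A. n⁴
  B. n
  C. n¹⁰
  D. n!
C

We need g(n) with n⁵ = o(g(n)) and g(n) = o(eⁿ), i.e. O(n⁵) ≺ g ≺ O(eⁿ).
Check each option:
  A. n⁴ — O(n⁴) does not grow strictly faster than f(n)
  B. n — O(n) does not grow strictly faster than f(n)
  C. n¹⁰ — O(n¹⁰) is strictly between O(n⁵) and O(eⁿ) ✓
  D. n! — O(n!) does not grow strictly slower than h(n)

Only option C (n¹⁰) lies strictly between.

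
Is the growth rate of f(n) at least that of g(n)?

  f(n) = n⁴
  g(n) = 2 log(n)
True

f(n) = n⁴ is O(n⁴), and g(n) = 2 log(n) is O(log n).
Since O(n⁴) grows at least as fast as O(log n), f(n) = Ω(g(n)) is true.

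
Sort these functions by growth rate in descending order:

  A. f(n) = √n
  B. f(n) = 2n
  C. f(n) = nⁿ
C > B > A

Comparing growth rates:
C = nⁿ is O(nⁿ)
B = 2n is O(n)
A = √n is O(√n)

Therefore, the order from fastest to slowest is: C > B > A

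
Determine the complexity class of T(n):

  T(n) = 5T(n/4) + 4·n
Θ(n^log₄(5))

Master Theorem: a = 5, b = 4, f(n) = 4·n.
Compute the critical exponent d = log₄(5) = 1.161.
Compare f(n) = Θ(n) against n^d:
  k = 1 < d = 1.161, so f(n) = O(n^(d-ε)) — Case 1.
  The recursion cost dominates: T(n) = Θ(n^d) = Θ(n^log₄(5)).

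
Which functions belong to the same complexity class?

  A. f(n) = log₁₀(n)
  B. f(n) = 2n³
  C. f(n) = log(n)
A and C

Examining each function:
  A. log₁₀(n) is O(log n)
  B. 2n³ is O(n³)
  C. log(n) is O(log n)

Functions A and C both have the same complexity class.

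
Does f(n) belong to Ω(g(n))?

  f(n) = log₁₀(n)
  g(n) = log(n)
True

f(n) = log₁₀(n) and g(n) = log(n) are both O(log n).
Big-Ω permits equal growth rates (f ≥ c·g for some c > 0), so f(n) = Ω(g(n)) is true.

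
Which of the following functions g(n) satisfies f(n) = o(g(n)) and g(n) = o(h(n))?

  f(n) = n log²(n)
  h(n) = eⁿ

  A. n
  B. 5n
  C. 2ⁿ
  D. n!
C

We need g(n) with n log²(n) = o(g(n)) and g(n) = o(eⁿ), i.e. O(n log² n) ≺ g ≺ O(eⁿ).
Check each option:
  A. n — O(n) does not grow strictly faster than f(n)
  B. 5n — O(n) does not grow strictly faster than f(n)
  C. 2ⁿ — O(2ⁿ) is strictly between O(n log² n) and O(eⁿ) ✓
  D. n! — O(n!) does not grow strictly slower than h(n)

Only option C (2ⁿ) lies strictly between.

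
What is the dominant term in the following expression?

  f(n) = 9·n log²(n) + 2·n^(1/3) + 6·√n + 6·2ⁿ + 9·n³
6·2ⁿ

Looking at each term:
  - 9·n log²(n) is O(n log² n)
  - 2·n^(1/3) is O(n^(1/3))
  - 6·√n is O(√n)
  - 6·2ⁿ is O(2ⁿ)
  - 9·n³ is O(n³)

The term 6·2ⁿ (O(2ⁿ)) grows fastest and dominates all others.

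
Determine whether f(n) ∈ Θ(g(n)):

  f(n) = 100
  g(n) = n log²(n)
False

f(n) = 100 is O(1), and g(n) = n log²(n) is O(n log² n).
Since they have different growth rates, f(n) = Θ(g(n)) is false.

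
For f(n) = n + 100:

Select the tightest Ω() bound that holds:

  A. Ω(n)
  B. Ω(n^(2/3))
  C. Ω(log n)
A

f(n) = n + 100 is Ω(n).
All listed options are valid Big-Ω bounds (lower bounds),
but Ω(n) is the tightest (largest valid bound).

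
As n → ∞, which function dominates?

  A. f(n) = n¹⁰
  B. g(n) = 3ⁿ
B

f(n) = n¹⁰ is O(n¹⁰), while g(n) = 3ⁿ is O(3ⁿ).
Since O(3ⁿ) grows faster than O(n¹⁰), g(n) dominates.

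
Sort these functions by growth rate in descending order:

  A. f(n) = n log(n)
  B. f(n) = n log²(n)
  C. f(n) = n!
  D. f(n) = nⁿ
D > C > B > A

Comparing growth rates:
D = nⁿ is O(nⁿ)
C = n! is O(n!)
B = n log²(n) is O(n log² n)
A = n log(n) is O(n log n)

Therefore, the order from fastest to slowest is: D > C > B > A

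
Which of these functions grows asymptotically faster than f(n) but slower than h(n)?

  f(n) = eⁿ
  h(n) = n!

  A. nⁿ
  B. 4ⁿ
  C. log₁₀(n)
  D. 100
B

We need g(n) with eⁿ = o(g(n)) and g(n) = o(n!), i.e. O(eⁿ) ≺ g ≺ O(n!).
Check each option:
  A. nⁿ — O(nⁿ) does not grow strictly slower than h(n)
  B. 4ⁿ — O(4ⁿ) is strictly between O(eⁿ) and O(n!) ✓
  C. log₁₀(n) — O(log n) does not grow strictly faster than f(n)
  D. 100 — O(1) does not grow strictly faster than f(n)

Only option B (4ⁿ) lies strictly between.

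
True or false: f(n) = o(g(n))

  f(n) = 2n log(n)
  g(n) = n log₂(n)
False

f(n) = 2n log(n) is O(n log n), and g(n) = n log₂(n) is O(n log n).
Since they have the same growth rate, f(n) = o(g(n)) is false.
(f = o(g) requires f to grow strictly slower, not equal.)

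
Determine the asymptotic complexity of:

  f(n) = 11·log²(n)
O(log² n)

The dominant term in 11·log²(n) is 11·log²(n), which is Θ(log² n).
Constants are absorbed, so the tightest bound is O(log² n).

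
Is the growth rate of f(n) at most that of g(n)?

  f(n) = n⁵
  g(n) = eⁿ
True

f(n) = n⁵ is O(n⁵), and g(n) = eⁿ is O(eⁿ).
Since O(n⁵) ⊆ O(eⁿ) (f grows no faster than g), f(n) = O(g(n)) is true.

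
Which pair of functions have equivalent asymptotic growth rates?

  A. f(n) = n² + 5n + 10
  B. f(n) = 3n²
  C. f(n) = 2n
A and B

Examining each function:
  A. n² + 5n + 10 is O(n²)
  B. 3n² is O(n²)
  C. 2n is O(n)

Functions A and B both have the same complexity class.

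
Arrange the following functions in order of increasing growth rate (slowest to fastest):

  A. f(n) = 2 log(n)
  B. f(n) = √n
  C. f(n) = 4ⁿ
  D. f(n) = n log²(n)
A < B < D < C

Comparing growth rates:
A = 2 log(n) is O(log n)
B = √n is O(√n)
D = n log²(n) is O(n log² n)
C = 4ⁿ is O(4ⁿ)

Therefore, the order from slowest to fastest is: A < B < D < C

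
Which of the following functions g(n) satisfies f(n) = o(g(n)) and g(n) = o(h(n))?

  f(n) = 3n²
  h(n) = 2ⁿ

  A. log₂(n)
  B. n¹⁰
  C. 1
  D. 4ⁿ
B

We need g(n) with 3n² = o(g(n)) and g(n) = o(2ⁿ), i.e. O(n²) ≺ g ≺ O(2ⁿ).
Check each option:
  A. log₂(n) — O(log n) does not grow strictly faster than f(n)
  B. n¹⁰ — O(n¹⁰) is strictly between O(n²) and O(2ⁿ) ✓
  C. 1 — O(1) does not grow strictly faster than f(n)
  D. 4ⁿ — O(4ⁿ) does not grow strictly slower than h(n)

Only option B (n¹⁰) lies strictly between.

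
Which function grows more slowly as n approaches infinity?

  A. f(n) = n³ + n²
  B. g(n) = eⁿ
A

f(n) = n³ + n² is O(n³), while g(n) = eⁿ is O(eⁿ).
Since O(n³) grows slower than O(eⁿ), f(n) is dominated.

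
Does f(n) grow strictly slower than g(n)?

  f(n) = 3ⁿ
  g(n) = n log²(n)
False

f(n) = 3ⁿ is O(3ⁿ), and g(n) = n log²(n) is O(n log² n).
Since O(3ⁿ) grows faster than or equal to O(n log² n), f(n) = o(g(n)) is false.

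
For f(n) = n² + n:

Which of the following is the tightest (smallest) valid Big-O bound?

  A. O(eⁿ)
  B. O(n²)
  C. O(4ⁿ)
B

f(n) = n² + n is O(n²).
All listed options are valid Big-O bounds (upper bounds),
but O(n²) is the tightest (smallest valid bound).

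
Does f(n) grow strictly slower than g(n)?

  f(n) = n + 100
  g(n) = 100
False

f(n) = n + 100 is O(n), and g(n) = 100 is O(1).
Since O(n) grows faster than or equal to O(1), f(n) = o(g(n)) is false.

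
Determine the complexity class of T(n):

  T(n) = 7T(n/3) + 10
Θ(n^log₃(7))

Master Theorem: a = 7, b = 3, f(n) = 10.
Compute the critical exponent d = log₃(7) = 1.771.
Compare f(n) = Θ(1) against n^d:
  k = 0 < d = 1.771, so f(n) = O(n^(d-ε)) — Case 1.
  The recursion cost dominates: T(n) = Θ(n^d) = Θ(n^log₃(7)).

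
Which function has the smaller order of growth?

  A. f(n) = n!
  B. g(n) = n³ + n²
B

f(n) = n! is O(n!), while g(n) = n³ + n² is O(n³).
Since O(n³) grows slower than O(n!), g(n) is dominated.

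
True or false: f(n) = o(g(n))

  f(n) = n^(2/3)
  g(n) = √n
False

f(n) = n^(2/3) is O(n^(2/3)), and g(n) = √n is O(√n).
Since O(n^(2/3)) grows faster than or equal to O(√n), f(n) = o(g(n)) is false.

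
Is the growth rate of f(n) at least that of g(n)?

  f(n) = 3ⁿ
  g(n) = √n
True

f(n) = 3ⁿ is O(3ⁿ), and g(n) = √n is O(√n).
Since O(3ⁿ) grows at least as fast as O(√n), f(n) = Ω(g(n)) is true.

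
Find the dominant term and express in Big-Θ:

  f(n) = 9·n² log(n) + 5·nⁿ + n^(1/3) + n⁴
Θ(nⁿ)

Order the terms by growth rate: n^(1/3) ≺ 9·n² log(n) ≺ n⁴ ≺ 5·nⁿ.
The fastest-growing term 5·nⁿ dominates as n → ∞; dropping its constant factor gives Θ(nⁿ).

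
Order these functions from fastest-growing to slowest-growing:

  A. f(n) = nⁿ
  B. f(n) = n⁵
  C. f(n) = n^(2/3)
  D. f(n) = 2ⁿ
A > D > B > C

Comparing growth rates:
A = nⁿ is O(nⁿ)
D = 2ⁿ is O(2ⁿ)
B = n⁵ is O(n⁵)
C = n^(2/3) is O(n^(2/3))

Therefore, the order from fastest to slowest is: A > D > B > C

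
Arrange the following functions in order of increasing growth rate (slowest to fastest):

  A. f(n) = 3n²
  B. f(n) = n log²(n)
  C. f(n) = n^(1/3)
C < B < A

Comparing growth rates:
C = n^(1/3) is O(n^(1/3))
B = n log²(n) is O(n log² n)
A = 3n² is O(n²)

Therefore, the order from slowest to fastest is: C < B < A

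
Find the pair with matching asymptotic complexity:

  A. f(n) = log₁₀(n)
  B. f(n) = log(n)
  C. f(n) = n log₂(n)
A and B

Examining each function:
  A. log₁₀(n) is O(log n)
  B. log(n) is O(log n)
  C. n log₂(n) is O(n log n)

Functions A and B both have the same complexity class.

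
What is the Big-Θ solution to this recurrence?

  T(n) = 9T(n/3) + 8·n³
Θ(n³)

Master Theorem: a = 9, b = 3, f(n) = 8·n³.
Compute the critical exponent d = log₃(9) = 2.
Compare f(n) = Θ(n³) against n^d:
  k = 3 > d = 2, so f(n) = Ω(n^(d+ε)) — Case 3.
  Regularity: a·(n/b)^3/n^3 = a/b^3 = 9/27 < 1 ✓.
  The top-level work dominates: T(n) = Θ(f(n)) = Θ(n³).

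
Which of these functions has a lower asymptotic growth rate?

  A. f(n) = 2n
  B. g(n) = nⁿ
A

f(n) = 2n is O(n), while g(n) = nⁿ is O(nⁿ).
Since O(n) grows slower than O(nⁿ), f(n) is dominated.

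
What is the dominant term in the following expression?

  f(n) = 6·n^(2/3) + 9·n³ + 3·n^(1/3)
9·n³

Looking at each term:
  - 6·n^(2/3) is O(n^(2/3))
  - 9·n³ is O(n³)
  - 3·n^(1/3) is O(n^(1/3))

The term 9·n³ (O(n³)) grows fastest and dominates all others.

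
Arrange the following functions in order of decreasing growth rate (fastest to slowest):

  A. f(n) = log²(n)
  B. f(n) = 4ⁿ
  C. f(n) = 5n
B > C > A

Comparing growth rates:
B = 4ⁿ is O(4ⁿ)
C = 5n is O(n)
A = log²(n) is O(log² n)

Therefore, the order from fastest to slowest is: B > C > A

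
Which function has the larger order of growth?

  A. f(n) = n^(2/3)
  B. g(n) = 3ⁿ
B

f(n) = n^(2/3) is O(n^(2/3)), while g(n) = 3ⁿ is O(3ⁿ).
Since O(3ⁿ) grows faster than O(n^(2/3)), g(n) dominates.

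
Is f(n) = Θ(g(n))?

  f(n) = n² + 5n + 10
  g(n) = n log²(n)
False

f(n) = n² + 5n + 10 is O(n²), and g(n) = n log²(n) is O(n log² n).
Since they have different growth rates, f(n) = Θ(g(n)) is false.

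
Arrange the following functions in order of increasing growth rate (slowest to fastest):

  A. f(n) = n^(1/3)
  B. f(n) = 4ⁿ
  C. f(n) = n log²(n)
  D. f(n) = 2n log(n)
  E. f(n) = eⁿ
A < D < C < E < B

Comparing growth rates:
A = n^(1/3) is O(n^(1/3))
D = 2n log(n) is O(n log n)
C = n log²(n) is O(n log² n)
E = eⁿ is O(eⁿ)
B = 4ⁿ is O(4ⁿ)

Therefore, the order from slowest to fastest is: A < D < C < E < B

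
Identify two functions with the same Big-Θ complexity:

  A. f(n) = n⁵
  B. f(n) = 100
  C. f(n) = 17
B and C

Examining each function:
  A. n⁵ is O(n⁵)
  B. 100 is O(1)
  C. 17 is O(1)

Functions B and C both have the same complexity class.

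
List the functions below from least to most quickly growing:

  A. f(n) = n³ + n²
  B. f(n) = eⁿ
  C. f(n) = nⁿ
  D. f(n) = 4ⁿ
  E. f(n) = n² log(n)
E < A < B < D < C

Comparing growth rates:
E = n² log(n) is O(n² log n)
A = n³ + n² is O(n³)
B = eⁿ is O(eⁿ)
D = 4ⁿ is O(4ⁿ)
C = nⁿ is O(nⁿ)

Therefore, the order from slowest to fastest is: E < A < B < D < C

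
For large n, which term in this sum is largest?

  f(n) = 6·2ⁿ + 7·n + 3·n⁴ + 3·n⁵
6·2ⁿ

Looking at each term:
  - 6·2ⁿ is O(2ⁿ)
  - 7·n is O(n)
  - 3·n⁴ is O(n⁴)
  - 3·n⁵ is O(n⁵)

The term 6·2ⁿ (O(2ⁿ)) grows fastest and dominates all others.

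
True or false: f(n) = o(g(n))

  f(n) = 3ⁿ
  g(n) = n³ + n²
False

f(n) = 3ⁿ is O(3ⁿ), and g(n) = n³ + n² is O(n³).
Since O(3ⁿ) grows faster than or equal to O(n³), f(n) = o(g(n)) is false.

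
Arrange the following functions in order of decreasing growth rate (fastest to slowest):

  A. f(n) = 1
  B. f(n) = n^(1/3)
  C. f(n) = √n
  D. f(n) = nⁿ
D > C > B > A

Comparing growth rates:
D = nⁿ is O(nⁿ)
C = √n is O(√n)
B = n^(1/3) is O(n^(1/3))
A = 1 is O(1)

Therefore, the order from fastest to slowest is: D > C > B > A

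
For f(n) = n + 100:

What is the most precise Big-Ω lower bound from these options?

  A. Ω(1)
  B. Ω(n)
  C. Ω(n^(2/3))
B

f(n) = n + 100 is Ω(n).
All listed options are valid Big-Ω bounds (lower bounds),
but Ω(n) is the tightest (largest valid bound).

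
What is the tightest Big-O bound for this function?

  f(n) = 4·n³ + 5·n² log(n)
O(n³)

The dominant term in 4·n³ + 5·n² log(n) is 4·n³, which is Θ(n³).
Lower-order terms (5·n² log(n)) are asymptotically negligible.
Constants are absorbed, so the tightest bound is O(n³).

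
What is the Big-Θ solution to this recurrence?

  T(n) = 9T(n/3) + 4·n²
Θ(n² log n)

Master Theorem: a = 9, b = 3, f(n) = 4·n².
Compute the critical exponent d = log₃(9) = 2.
Compare f(n) = Θ(n²) against n^d:
  k = 2 = d, so f(n) = Θ(n^d) — Case 2.
  Work is balanced across levels: T(n) = Θ(n^d log n) = Θ(n² log n).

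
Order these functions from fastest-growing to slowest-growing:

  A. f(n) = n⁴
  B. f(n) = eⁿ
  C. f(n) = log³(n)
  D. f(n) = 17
B > A > C > D

Comparing growth rates:
B = eⁿ is O(eⁿ)
A = n⁴ is O(n⁴)
C = log³(n) is O(log³ n)
D = 17 is O(1)

Therefore, the order from fastest to slowest is: B > A > C > D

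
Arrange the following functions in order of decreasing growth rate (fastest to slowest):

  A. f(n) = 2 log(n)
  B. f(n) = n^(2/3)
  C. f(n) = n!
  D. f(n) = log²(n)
C > B > D > A

Comparing growth rates:
C = n! is O(n!)
B = n^(2/3) is O(n^(2/3))
D = log²(n) is O(log² n)
A = 2 log(n) is O(log n)

Therefore, the order from fastest to slowest is: C > B > D > A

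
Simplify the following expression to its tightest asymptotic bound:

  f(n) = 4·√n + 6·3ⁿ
Θ(3ⁿ)

Order the terms by growth rate: 4·√n ≺ 6·3ⁿ.
The fastest-growing term 6·3ⁿ dominates as n → ∞; dropping its constant factor gives Θ(3ⁿ).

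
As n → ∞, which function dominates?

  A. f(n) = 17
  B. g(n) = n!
B

f(n) = 17 is O(1), while g(n) = n! is O(n!).
Since O(n!) grows faster than O(1), g(n) dominates.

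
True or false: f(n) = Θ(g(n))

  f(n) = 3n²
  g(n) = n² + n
True

f(n) = 3n² and g(n) = n² + n are both O(n²).
Since they have the same asymptotic growth rate, f(n) = Θ(g(n)) is true.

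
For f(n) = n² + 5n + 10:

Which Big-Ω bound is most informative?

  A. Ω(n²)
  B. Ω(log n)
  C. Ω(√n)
A

f(n) = n² + 5n + 10 is Ω(n²).
All listed options are valid Big-Ω bounds (lower bounds),
but Ω(n²) is the tightest (largest valid bound).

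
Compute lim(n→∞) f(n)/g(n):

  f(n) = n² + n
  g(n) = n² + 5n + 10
1

Since n² + n and n² + 5n + 10 have the same growth rate (O(n²)),
the ratio converges to a constant: 1.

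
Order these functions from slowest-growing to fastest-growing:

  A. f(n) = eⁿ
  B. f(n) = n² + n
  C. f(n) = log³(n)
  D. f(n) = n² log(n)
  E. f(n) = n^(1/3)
C < E < B < D < A

Comparing growth rates:
C = log³(n) is O(log³ n)
E = n^(1/3) is O(n^(1/3))
B = n² + n is O(n²)
D = n² log(n) is O(n² log n)
A = eⁿ is O(eⁿ)

Therefore, the order from slowest to fastest is: C < E < B < D < A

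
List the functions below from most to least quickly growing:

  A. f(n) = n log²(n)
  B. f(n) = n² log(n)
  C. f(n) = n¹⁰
C > B > A

Comparing growth rates:
C = n¹⁰ is O(n¹⁰)
B = n² log(n) is O(n² log n)
A = n log²(n) is O(n log² n)

Therefore, the order from fastest to slowest is: C > B > A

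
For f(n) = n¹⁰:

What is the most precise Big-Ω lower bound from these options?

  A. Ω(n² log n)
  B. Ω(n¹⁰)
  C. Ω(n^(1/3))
B

f(n) = n¹⁰ is Ω(n¹⁰).
All listed options are valid Big-Ω bounds (lower bounds),
but Ω(n¹⁰) is the tightest (largest valid bound).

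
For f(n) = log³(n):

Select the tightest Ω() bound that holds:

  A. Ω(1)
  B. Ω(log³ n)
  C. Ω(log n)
B

f(n) = log³(n) is Ω(log³ n).
All listed options are valid Big-Ω bounds (lower bounds),
but Ω(log³ n) is the tightest (largest valid bound).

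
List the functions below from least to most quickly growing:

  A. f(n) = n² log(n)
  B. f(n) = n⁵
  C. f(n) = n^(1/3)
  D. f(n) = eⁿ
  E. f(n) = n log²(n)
C < E < A < B < D

Comparing growth rates:
C = n^(1/3) is O(n^(1/3))
E = n log²(n) is O(n log² n)
A = n² log(n) is O(n² log n)
B = n⁵ is O(n⁵)
D = eⁿ is O(eⁿ)

Therefore, the order from slowest to fastest is: C < E < A < B < D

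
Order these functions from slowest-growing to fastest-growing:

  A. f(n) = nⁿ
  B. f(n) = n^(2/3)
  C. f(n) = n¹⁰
B < C < A

Comparing growth rates:
B = n^(2/3) is O(n^(2/3))
C = n¹⁰ is O(n¹⁰)
A = nⁿ is O(nⁿ)

Therefore, the order from slowest to fastest is: B < C < A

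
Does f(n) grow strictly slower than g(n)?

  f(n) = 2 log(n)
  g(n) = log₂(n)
False

f(n) = 2 log(n) is O(log n), and g(n) = log₂(n) is O(log n).
Since they have the same growth rate, f(n) = o(g(n)) is false.
(f = o(g) requires f to grow strictly slower, not equal.)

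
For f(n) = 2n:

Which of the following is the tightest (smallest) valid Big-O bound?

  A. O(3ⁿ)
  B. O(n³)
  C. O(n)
C

f(n) = 2n is O(n).
All listed options are valid Big-O bounds (upper bounds),
but O(n) is the tightest (smallest valid bound).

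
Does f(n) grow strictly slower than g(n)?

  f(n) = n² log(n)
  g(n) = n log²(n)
False

f(n) = n² log(n) is O(n² log n), and g(n) = n log²(n) is O(n log² n).
Since O(n² log n) grows faster than or equal to O(n log² n), f(n) = o(g(n)) is false.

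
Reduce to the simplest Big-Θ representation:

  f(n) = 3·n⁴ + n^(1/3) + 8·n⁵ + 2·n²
Θ(n⁵)

Order the terms by growth rate: n^(1/3) ≺ 2·n² ≺ 3·n⁴ ≺ 8·n⁵.
The fastest-growing term 8·n⁵ dominates as n → ∞; dropping its constant factor gives Θ(n⁵).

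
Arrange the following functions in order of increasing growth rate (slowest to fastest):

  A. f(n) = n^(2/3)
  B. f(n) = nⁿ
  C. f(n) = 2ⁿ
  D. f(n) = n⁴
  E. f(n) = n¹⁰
A < D < E < C < B

Comparing growth rates:
A = n^(2/3) is O(n^(2/3))
D = n⁴ is O(n⁴)
E = n¹⁰ is O(n¹⁰)
C = 2ⁿ is O(2ⁿ)
B = nⁿ is O(nⁿ)

Therefore, the order from slowest to fastest is: A < D < E < C < B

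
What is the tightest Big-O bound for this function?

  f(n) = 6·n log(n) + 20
O(n log n)

The dominant term in 6·n log(n) + 20 is 6·n log(n), which is Θ(n log n).
Lower-order terms (20) are asymptotically negligible.
Constants are absorbed, so the tightest bound is O(n log n).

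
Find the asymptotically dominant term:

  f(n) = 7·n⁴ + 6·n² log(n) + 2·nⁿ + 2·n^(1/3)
2·nⁿ

Looking at each term:
  - 7·n⁴ is O(n⁴)
  - 6·n² log(n) is O(n² log n)
  - 2·nⁿ is O(nⁿ)
  - 2·n^(1/3) is O(n^(1/3))

The term 2·nⁿ (O(nⁿ)) grows fastest and dominates all others.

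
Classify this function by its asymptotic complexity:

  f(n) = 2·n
O(n)

The dominant term in 2·n is 2·n, which is Θ(n).
Constants are absorbed, so the tightest bound is O(n).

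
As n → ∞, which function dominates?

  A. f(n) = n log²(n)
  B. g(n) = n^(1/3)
A

f(n) = n log²(n) is O(n log² n), while g(n) = n^(1/3) is O(n^(1/3)).
Since O(n log² n) grows faster than O(n^(1/3)), f(n) dominates.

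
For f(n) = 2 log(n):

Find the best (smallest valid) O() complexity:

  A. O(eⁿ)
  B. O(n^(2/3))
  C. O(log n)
C

f(n) = 2 log(n) is O(log n).
All listed options are valid Big-O bounds (upper bounds),
but O(log n) is the tightest (smallest valid bound).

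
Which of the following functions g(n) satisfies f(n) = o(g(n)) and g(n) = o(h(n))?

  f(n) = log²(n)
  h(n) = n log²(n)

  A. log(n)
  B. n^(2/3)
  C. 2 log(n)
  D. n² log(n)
B

We need g(n) with log²(n) = o(g(n)) and g(n) = o(n log²(n)), i.e. O(log² n) ≺ g ≺ O(n log² n).
Check each option:
  A. log(n) — O(log n) does not grow strictly faster than f(n)
  B. n^(2/3) — O(n^(2/3)) is strictly between O(log² n) and O(n log² n) ✓
  C. 2 log(n) — O(log n) does not grow strictly faster than f(n)
  D. n² log(n) — O(n² log n) does not grow strictly slower than h(n)

Only option B (n^(2/3)) lies strictly between.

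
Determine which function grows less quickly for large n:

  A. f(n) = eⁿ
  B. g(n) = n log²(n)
B

f(n) = eⁿ is O(eⁿ), while g(n) = n log²(n) is O(n log² n).
Since O(n log² n) grows slower than O(eⁿ), g(n) is dominated.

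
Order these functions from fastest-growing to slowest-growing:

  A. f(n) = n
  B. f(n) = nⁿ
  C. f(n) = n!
B > C > A

Comparing growth rates:
B = nⁿ is O(nⁿ)
C = n! is O(n!)
A = n is O(n)

Therefore, the order from fastest to slowest is: B > C > A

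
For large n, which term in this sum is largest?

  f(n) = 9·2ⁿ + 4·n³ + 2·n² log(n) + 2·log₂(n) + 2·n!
2·n!

Looking at each term:
  - 9·2ⁿ is O(2ⁿ)
  - 4·n³ is O(n³)
  - 2·n² log(n) is O(n² log n)
  - 2·log₂(n) is O(log n)
  - 2·n! is O(n!)

The term 2·n! (O(n!)) grows fastest and dominates all others.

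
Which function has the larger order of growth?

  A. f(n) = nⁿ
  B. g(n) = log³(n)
A

f(n) = nⁿ is O(nⁿ), while g(n) = log³(n) is O(log³ n).
Since O(nⁿ) grows faster than O(log³ n), f(n) dominates.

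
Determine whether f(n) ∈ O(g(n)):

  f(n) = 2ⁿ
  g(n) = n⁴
False

f(n) = 2ⁿ is O(2ⁿ), and g(n) = n⁴ is O(n⁴).
Since O(2ⁿ) grows faster than O(n⁴), f(n) = O(g(n)) is false.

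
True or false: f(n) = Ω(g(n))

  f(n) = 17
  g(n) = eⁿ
False

f(n) = 17 is O(1), and g(n) = eⁿ is O(eⁿ).
Since O(1) grows slower than O(eⁿ), f(n) = Ω(g(n)) is false.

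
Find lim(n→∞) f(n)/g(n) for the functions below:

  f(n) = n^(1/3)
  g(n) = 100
∞

Since n^(1/3) (O(n^(1/3))) grows faster than 100 (O(1)),
the ratio f(n)/g(n) → ∞ as n → ∞.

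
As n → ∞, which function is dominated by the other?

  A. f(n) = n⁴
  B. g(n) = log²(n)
B

f(n) = n⁴ is O(n⁴), while g(n) = log²(n) is O(log² n).
Since O(log² n) grows slower than O(n⁴), g(n) is dominated.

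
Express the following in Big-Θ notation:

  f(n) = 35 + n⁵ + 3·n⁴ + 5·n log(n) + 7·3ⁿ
Θ(3ⁿ)

Order the terms by growth rate: 35 ≺ 5·n log(n) ≺ 3·n⁴ ≺ n⁵ ≺ 7·3ⁿ.
The fastest-growing term 7·3ⁿ dominates as n → ∞; dropping its constant factor gives Θ(3ⁿ).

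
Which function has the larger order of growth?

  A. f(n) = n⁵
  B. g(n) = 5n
A

f(n) = n⁵ is O(n⁵), while g(n) = 5n is O(n).
Since O(n⁵) grows faster than O(n), f(n) dominates.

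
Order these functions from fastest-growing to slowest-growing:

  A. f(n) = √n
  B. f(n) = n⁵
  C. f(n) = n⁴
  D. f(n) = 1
B > C > A > D

Comparing growth rates:
B = n⁵ is O(n⁵)
C = n⁴ is O(n⁴)
A = √n is O(√n)
D = 1 is O(1)

Therefore, the order from fastest to slowest is: B > C > A > D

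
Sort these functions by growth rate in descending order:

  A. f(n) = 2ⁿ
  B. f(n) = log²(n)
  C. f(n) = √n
A > C > B

Comparing growth rates:
A = 2ⁿ is O(2ⁿ)
C = √n is O(√n)
B = log²(n) is O(log² n)

Therefore, the order from fastest to slowest is: A > C > B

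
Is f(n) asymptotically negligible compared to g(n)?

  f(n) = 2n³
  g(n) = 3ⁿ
True

f(n) = 2n³ is O(n³), and g(n) = 3ⁿ is O(3ⁿ).
Since O(n³) grows strictly slower than O(3ⁿ), f(n) = o(g(n)) is true.
This means lim(n→∞) f(n)/g(n) = 0.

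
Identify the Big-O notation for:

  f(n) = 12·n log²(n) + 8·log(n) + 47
O(n log² n)

The dominant term in 12·n log²(n) + 8·log(n) + 47 is 12·n log²(n), which is Θ(n log² n).
Lower-order terms (8·log(n), 47) are asymptotically negligible.
Constants are absorbed, so the tightest bound is O(n log² n).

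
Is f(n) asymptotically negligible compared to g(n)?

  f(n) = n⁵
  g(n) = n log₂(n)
False

f(n) = n⁵ is O(n⁵), and g(n) = n log₂(n) is O(n log n).
Since O(n⁵) grows faster than or equal to O(n log n), f(n) = o(g(n)) is false.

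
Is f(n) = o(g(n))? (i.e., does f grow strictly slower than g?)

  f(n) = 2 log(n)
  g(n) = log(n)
False

f(n) = 2 log(n) is O(log n), and g(n) = log(n) is O(log n).
Since they have the same growth rate, f(n) = o(g(n)) is false.
(f = o(g) requires f to grow strictly slower, not equal.)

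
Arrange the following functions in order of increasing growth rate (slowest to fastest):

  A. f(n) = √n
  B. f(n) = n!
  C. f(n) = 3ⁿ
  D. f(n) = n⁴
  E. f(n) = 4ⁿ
A < D < C < E < B

Comparing growth rates:
A = √n is O(√n)
D = n⁴ is O(n⁴)
C = 3ⁿ is O(3ⁿ)
E = 4ⁿ is O(4ⁿ)
B = n! is O(n!)

Therefore, the order from slowest to fastest is: A < D < C < E < B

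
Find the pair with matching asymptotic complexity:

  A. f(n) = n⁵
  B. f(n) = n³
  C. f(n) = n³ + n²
B and C

Examining each function:
  A. n⁵ is O(n⁵)
  B. n³ is O(n³)
  C. n³ + n² is O(n³)

Functions B and C both have the same complexity class.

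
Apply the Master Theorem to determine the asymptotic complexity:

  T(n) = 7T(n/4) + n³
Θ(n³)

Master Theorem: a = 7, b = 4, f(n) = n³.
Compute the critical exponent d = log₄(7) = 1.404.
Compare f(n) = Θ(n³) against n^d:
  k = 3 > d = 1.404, so f(n) = Ω(n^(d+ε)) — Case 3.
  Regularity: a·(n/b)^3/n^3 = a/b^3 = 7/64 < 1 ✓.
  The top-level work dominates: T(n) = Θ(f(n)) = Θ(n³).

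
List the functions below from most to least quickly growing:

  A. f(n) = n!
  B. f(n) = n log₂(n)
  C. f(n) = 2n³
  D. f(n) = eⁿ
A > D > C > B

Comparing growth rates:
A = n! is O(n!)
D = eⁿ is O(eⁿ)
C = 2n³ is O(n³)
B = n log₂(n) is O(n log n)

Therefore, the order from fastest to slowest is: A > D > C > B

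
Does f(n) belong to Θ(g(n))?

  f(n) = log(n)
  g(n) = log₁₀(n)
True

f(n) = log(n) and g(n) = log₁₀(n) are both O(log n).
Since they have the same asymptotic growth rate, f(n) = Θ(g(n)) is true.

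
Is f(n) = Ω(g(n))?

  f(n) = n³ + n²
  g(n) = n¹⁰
False

f(n) = n³ + n² is O(n³), and g(n) = n¹⁰ is O(n¹⁰).
Since O(n³) grows slower than O(n¹⁰), f(n) = Ω(g(n)) is false.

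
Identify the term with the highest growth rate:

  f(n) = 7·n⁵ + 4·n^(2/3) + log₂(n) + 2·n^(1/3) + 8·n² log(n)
7·n⁵

Looking at each term:
  - 7·n⁵ is O(n⁵)
  - 4·n^(2/3) is O(n^(2/3))
  - log₂(n) is O(log n)
  - 2·n^(1/3) is O(n^(1/3))
  - 8·n² log(n) is O(n² log n)

The term 7·n⁵ (O(n⁵)) grows fastest and dominates all others.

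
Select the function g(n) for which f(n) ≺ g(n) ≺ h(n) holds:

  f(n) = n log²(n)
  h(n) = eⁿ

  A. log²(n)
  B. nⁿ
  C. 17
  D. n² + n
D

We need g(n) with n log²(n) = o(g(n)) and g(n) = o(eⁿ), i.e. O(n log² n) ≺ g ≺ O(eⁿ).
Check each option:
  A. log²(n) — O(log² n) does not grow strictly faster than f(n)
  B. nⁿ — O(nⁿ) does not grow strictly slower than h(n)
  C. 17 — O(1) does not grow strictly faster than f(n)
  D. n² + n — O(n²) is strictly between O(n log² n) and O(eⁿ) ✓

Only option D (n² + n) lies strictly between.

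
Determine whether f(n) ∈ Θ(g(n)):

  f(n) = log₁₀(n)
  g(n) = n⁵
False

f(n) = log₁₀(n) is O(log n), and g(n) = n⁵ is O(n⁵).
Since they have different growth rates, f(n) = Θ(g(n)) is false.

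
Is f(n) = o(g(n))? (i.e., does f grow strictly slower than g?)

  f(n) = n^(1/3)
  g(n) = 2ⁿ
True

f(n) = n^(1/3) is O(n^(1/3)), and g(n) = 2ⁿ is O(2ⁿ).
Since O(n^(1/3)) grows strictly slower than O(2ⁿ), f(n) = o(g(n)) is true.
This means lim(n→∞) f(n)/g(n) = 0.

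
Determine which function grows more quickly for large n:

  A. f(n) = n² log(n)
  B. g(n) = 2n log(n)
A

f(n) = n² log(n) is O(n² log n), while g(n) = 2n log(n) is O(n log n).
Since O(n² log n) grows faster than O(n log n), f(n) dominates.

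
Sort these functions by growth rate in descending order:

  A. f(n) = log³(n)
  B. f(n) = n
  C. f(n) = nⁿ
C > B > A

Comparing growth rates:
C = nⁿ is O(nⁿ)
B = n is O(n)
A = log³(n) is O(log³ n)

Therefore, the order from fastest to slowest is: C > B > A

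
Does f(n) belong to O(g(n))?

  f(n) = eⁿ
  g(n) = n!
True

f(n) = eⁿ is O(eⁿ), and g(n) = n! is O(n!).
Since O(eⁿ) ⊆ O(n!) (f grows no faster than g), f(n) = O(g(n)) is true.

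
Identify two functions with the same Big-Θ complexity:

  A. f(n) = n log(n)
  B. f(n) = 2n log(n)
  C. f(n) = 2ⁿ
A and B

Examining each function:
  A. n log(n) is O(n log n)
  B. 2n log(n) is O(n log n)
  C. 2ⁿ is O(2ⁿ)

Functions A and B both have the same complexity class.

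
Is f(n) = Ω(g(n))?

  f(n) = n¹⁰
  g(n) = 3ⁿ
False

f(n) = n¹⁰ is O(n¹⁰), and g(n) = 3ⁿ is O(3ⁿ).
Since O(n¹⁰) grows slower than O(3ⁿ), f(n) = Ω(g(n)) is false.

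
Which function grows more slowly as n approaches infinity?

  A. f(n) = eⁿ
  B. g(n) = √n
B

f(n) = eⁿ is O(eⁿ), while g(n) = √n is O(√n).
Since O(√n) grows slower than O(eⁿ), g(n) is dominated.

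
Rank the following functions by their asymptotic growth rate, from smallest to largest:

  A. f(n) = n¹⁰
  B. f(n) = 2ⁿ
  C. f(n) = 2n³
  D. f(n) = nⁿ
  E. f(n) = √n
E < C < A < B < D

Comparing growth rates:
E = √n is O(√n)
C = 2n³ is O(n³)
A = n¹⁰ is O(n¹⁰)
B = 2ⁿ is O(2ⁿ)
D = nⁿ is O(nⁿ)

Therefore, the order from slowest to fastest is: E < C < A < B < D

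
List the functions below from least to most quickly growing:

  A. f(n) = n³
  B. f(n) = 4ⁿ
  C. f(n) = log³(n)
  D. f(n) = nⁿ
C < A < B < D

Comparing growth rates:
C = log³(n) is O(log³ n)
A = n³ is O(n³)
B = 4ⁿ is O(4ⁿ)
D = nⁿ is O(nⁿ)

Therefore, the order from slowest to fastest is: C < A < B < D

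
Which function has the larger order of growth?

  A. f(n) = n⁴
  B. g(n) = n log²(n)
A

f(n) = n⁴ is O(n⁴), while g(n) = n log²(n) is O(n log² n).
Since O(n⁴) grows faster than O(n log² n), f(n) dominates.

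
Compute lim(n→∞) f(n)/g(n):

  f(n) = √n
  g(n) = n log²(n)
0

Since √n (O(√n)) grows slower than n log²(n) (O(n log² n)),
the ratio f(n)/g(n) → 0 as n → ∞.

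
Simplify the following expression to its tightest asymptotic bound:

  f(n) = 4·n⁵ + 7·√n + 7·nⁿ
Θ(nⁿ)

Order the terms by growth rate: 7·√n ≺ 4·n⁵ ≺ 7·nⁿ.
The fastest-growing term 7·nⁿ dominates as n → ∞; dropping its constant factor gives Θ(nⁿ).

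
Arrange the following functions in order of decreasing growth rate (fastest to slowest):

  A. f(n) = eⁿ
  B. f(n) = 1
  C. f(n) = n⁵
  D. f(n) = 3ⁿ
D > A > C > B

Comparing growth rates:
D = 3ⁿ is O(3ⁿ)
A = eⁿ is O(eⁿ)
C = n⁵ is O(n⁵)
B = 1 is O(1)

Therefore, the order from fastest to slowest is: D > A > C > B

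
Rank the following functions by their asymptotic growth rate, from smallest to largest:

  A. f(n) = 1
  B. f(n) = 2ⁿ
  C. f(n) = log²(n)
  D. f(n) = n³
A < C < D < B

Comparing growth rates:
A = 1 is O(1)
C = log²(n) is O(log² n)
D = n³ is O(n³)
B = 2ⁿ is O(2ⁿ)

Therefore, the order from slowest to fastest is: A < C < D < B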